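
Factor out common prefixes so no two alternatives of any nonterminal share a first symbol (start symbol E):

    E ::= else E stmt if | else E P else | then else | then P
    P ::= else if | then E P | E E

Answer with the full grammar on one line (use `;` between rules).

E has alternatives sharing prefix 'else E': factor to E → else E E' with E' → stmt if | P else.
E has alternatives sharing prefix 'then': factor to E → then E'' with E'' → else | P.

E ::= else E E' | then E''; P ::= else if | then E P | E E; E' ::= stmt if | P else; E'' ::= else | P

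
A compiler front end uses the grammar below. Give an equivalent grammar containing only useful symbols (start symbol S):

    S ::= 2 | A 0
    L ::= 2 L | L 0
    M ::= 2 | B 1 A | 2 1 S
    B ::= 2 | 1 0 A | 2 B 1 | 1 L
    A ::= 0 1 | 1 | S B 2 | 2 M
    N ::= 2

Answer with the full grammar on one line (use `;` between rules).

S ::= 2 | A 0; M ::= 2 | B 1 A | 2 1 S; B ::= 2 | 1 0 A | 2 B 1; A ::= 0 1 | 1 | S B 2 | 2 M

Generating nonterminals: {A, B, M, N, S}.
Reachable from S after that: {A, B, M, S}.
Removed useless symbols: {L, N} and every production mentioning them.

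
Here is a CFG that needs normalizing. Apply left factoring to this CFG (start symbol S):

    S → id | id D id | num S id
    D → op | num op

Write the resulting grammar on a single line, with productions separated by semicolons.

S has alternatives sharing prefix 'id': factor to S → id S' with S' → ε | D id.

S → num S id | id S'; D → op | num op; S' → ε | D id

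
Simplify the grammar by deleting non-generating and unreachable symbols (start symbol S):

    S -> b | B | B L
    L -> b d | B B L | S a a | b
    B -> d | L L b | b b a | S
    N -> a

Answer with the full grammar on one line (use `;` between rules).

S -> b | B | B L; L -> b d | B B L | S a a | b; B -> d | L L b | b b a | S

Generating nonterminals: {B, L, N, S}.
Reachable from S after that: {B, L, S}.
Removed useless symbols: {N} and every production mentioning them.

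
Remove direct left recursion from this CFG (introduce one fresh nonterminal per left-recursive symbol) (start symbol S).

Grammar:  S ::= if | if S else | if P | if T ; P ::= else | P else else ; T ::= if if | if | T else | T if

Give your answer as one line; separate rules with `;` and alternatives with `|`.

S ::= if | if S else | if P | if T; P ::= else P'; T ::= if if T' | if T'; P' ::= else else P' | ε; T' ::= else T' | if T' | ε

Left recursion appears on P, T.
For P: α = {else else}, β = {else}. Rewrite as P → β P' and P' → α P' | ε.
For T: α = {else, if}, β = {if if, if}. Rewrite as T → β T' and T' → α T' | ε.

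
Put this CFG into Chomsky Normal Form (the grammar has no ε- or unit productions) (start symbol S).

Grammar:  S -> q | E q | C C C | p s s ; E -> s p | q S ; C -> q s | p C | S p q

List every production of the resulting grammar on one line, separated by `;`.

Introduce a nonterminal for each terminal appearing in a rule of length ≥ 2: X1 → q, X2 → p, X3 → s.
Binarize each right-hand side of length ≥ 3 by chaining fresh nonterminals (Y1, Y2, …): affected rules were S → C C C; S → X2 X3 X3; C → S X2 X1.

S -> q | E X1 | C Y1 | X2 Y2; E -> X3 X2 | X1 S; C -> X1 X3 | X2 C | S Y3; X1 -> q; X2 -> p; X3 -> s; Y1 -> C C; Y2 -> X3 X3; Y3 -> X2 X1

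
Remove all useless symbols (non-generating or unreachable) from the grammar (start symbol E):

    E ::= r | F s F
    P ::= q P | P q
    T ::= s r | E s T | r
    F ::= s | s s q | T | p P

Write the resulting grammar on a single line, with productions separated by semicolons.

E ::= r | F s F; T ::= s r | E s T | r; F ::= s | s s q | T

Generating nonterminals: {E, F, T}.
Reachable from E after that: {E, F, T}.
Removed useless symbols: {P} and every production mentioning them.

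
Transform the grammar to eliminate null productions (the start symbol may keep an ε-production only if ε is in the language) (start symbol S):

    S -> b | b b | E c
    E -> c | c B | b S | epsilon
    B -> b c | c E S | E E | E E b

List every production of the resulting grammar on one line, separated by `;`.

S -> b | b b | E c | c; E -> c | c B | b S; B -> b c | c E S | c S | E E | E | E E b | E b | b

Nullable set = {B, E}.
ε ∉ L(G), so no ε-production is kept.
Expand every rule over subsets of its nullable positions: S → E c gives E c | c. B → c E S gives c E S | c S. B → E E gives E E | E. B → E E b gives E E b | E b | b.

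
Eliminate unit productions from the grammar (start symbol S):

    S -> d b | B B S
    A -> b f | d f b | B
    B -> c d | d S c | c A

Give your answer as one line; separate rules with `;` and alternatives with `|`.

S -> d b | B B S; A -> c d | d S c | c A | b f | d f b; B -> c d | d S c | c A

Unit pairs: A ⇒* {B}.
Replace each nonterminal's rules with the union of the non-unit rules of every nonterminal it unit-derives.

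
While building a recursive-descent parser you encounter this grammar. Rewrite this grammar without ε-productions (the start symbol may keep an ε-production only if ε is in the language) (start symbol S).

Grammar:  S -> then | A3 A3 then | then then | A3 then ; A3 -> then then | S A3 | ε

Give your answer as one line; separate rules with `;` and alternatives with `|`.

S -> then | A3 A3 then | A3 then | then then; A3 -> then then | S A3 | S

Nullable set = {A3}.
ε ∉ L(G), so no ε-production is kept.
Expand every rule over subsets of its nullable positions: S → A3 A3 then gives A3 A3 then | A3 then. A3 → S A3 gives S A3 | S.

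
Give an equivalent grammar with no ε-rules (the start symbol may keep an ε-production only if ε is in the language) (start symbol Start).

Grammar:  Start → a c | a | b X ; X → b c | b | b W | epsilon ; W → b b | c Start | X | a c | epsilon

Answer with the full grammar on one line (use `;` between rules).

Start → a c | a | b X | b; X → b c | b | b W; W → b b | c Start | X | a c

Nullable nonterminals: {W, X}.
ε ∉ L(G), so no ε-production is kept.
Add the nullable-subset variants: Start → b X gives b X | b.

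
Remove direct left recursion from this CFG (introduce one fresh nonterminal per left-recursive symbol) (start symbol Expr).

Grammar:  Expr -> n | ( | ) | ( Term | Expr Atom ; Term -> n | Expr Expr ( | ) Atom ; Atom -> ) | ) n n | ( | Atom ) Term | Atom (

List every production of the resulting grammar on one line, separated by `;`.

Expr -> n Expr1 | ( Expr1 | ) Expr1 | ( Term Expr1; Term -> n | Expr Expr ( | ) Atom; Atom -> ) Atom1 | ) n n Atom1 | ( Atom1; Expr1 -> Atom Expr1 | ε; Atom1 -> ) Term Atom1 | ( Atom1 | ε

Left recursion appears on Expr, Atom.
For Expr: α = {Atom}, β = {n, (, ), ( Term}. Rewrite as Expr → β Expr1 and Expr1 → α Expr1 | ε.
For Atom: α = {) Term, (}, β = {), ) n n, (}. Rewrite as Atom → β Atom1 and Atom1 → α Atom1 | ε.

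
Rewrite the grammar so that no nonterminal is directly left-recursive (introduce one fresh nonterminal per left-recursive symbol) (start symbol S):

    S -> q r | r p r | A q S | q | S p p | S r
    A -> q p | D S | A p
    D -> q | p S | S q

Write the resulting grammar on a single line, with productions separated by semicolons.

S -> q r S' | r p r S' | A q S S' | q S'; A -> q p A' | D S A'; D -> q | p S | S q; S' -> p p S' | r S' | ε; A' -> p A' | ε

Left recursion appears on S, A.
For S: α = {p p, r}, β = {q r, r p r, A q S, q}. Rewrite as S → β S' and S' → α S' | ε.
For A: α = {p}, β = {q p, D S}. Rewrite as A → β A' and A' → α A' | ε.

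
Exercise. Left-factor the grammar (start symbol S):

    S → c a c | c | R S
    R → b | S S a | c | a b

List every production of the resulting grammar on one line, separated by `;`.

S → R S | c S'; R → b | S S a | c | a b; S' → a c | ε

S has alternatives sharing prefix 'c': factor to S → c S' with S' → a c | ε.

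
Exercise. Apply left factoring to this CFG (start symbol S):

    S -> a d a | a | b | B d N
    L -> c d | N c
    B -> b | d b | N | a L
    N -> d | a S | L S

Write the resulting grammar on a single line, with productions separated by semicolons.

S -> b | B d N | a S'; L -> c d | N c; B -> b | d b | N | a L; N -> d | a S | L S; S' -> d a | ε

S has alternatives sharing prefix 'a': factor to S → a S' with S' → d a | ε.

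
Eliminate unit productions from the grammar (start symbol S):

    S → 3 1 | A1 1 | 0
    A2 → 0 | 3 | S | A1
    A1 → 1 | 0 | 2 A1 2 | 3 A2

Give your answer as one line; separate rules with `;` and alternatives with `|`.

S → 3 1 | A1 1 | 0; A2 → 0 | 3 | 1 | 2 A1 2 | 3 A2 | 3 1 | A1 1; A1 → 1 | 0 | 2 A1 2 | 3 A2

Unit pairs: A2 ⇒* {A1, S}.
For each unit pair (A, B), copy every non-unit production of B to A, then drop all unit productions.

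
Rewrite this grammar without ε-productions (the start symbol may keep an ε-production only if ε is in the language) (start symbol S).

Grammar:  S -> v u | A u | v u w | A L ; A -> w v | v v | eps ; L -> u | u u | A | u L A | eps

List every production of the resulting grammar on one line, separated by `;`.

Nullable nonterminals: {A, L, S}.
ε ∈ L(G) since S is nullable, so keep S → ε.
Add the nullable-subset variants: S → A u gives A u | u. S → A L gives A L | A | L. L → u L A gives u L A | u L | u A.

S -> v u | A u | u | v u w | A L | A | L | eps; A -> w v | v v; L -> u | u u | A | u L A | u L | u A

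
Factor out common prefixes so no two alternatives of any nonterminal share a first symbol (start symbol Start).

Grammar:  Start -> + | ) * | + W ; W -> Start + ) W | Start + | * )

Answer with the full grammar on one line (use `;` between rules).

Start has alternatives sharing prefix '+': factor to Start → + Start1 with Start1 → ε | W.
W has alternatives sharing prefix 'Start +': factor to W → Start + W1 with W1 → ) W | ε.

Start -> ) * | + Start1; W -> * ) | Start + W1; Start1 -> ε | W; W1 -> ) W | ε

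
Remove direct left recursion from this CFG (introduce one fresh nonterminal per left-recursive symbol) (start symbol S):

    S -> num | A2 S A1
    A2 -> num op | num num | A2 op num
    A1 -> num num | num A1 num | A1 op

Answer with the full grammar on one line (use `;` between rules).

S -> num | A2 S A1; A2 -> num op A2' | num num A2'; A1 -> num num A1' | num A1 num A1'; A2' -> op num A2' | eps; A1' -> op A1' | eps

Directly left-recursive nonterminals: A2, A1.
For A2: α = {op num}, β = {num op, num num}. Rewrite as A2 → β A2' and A2' → α A2' | ε.
For A1: α = {op}, β = {num num, num A1 num}. Rewrite as A1 → β A1' and A1' → α A1' | ε.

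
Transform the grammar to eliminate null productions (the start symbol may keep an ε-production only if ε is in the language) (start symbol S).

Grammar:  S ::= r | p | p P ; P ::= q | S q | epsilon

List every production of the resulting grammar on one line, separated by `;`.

The nullable symbols are {P}.
ε ∉ L(G), so no ε-production is kept.

S ::= r | p | p P; P ::= q | S q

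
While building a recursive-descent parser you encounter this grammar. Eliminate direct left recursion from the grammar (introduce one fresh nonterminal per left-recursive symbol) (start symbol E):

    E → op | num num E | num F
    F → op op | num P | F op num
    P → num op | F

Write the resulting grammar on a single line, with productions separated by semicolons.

E → op | num num E | num F; F → op op F' | num P F'; P → num op | F; F' → op num F' | epsilon

Left recursion appears on F.
For F: α = {op num}, β = {op op, num P}. Rewrite as F → β F' and F' → α F' | ε.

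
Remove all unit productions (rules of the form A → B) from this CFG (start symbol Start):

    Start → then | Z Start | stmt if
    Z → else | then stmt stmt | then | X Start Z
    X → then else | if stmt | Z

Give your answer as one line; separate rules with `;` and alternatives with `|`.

Start → then | Z Start | stmt if; Z → else | then stmt stmt | then | X Start Z; X → else | then stmt stmt | then | X Start Z | then else | if stmt

Unit pairs: X ⇒* {Z}.
For every A with A ⇒* B via unit rules, add B's non-unit alternatives to A; then delete every rule of the form X → Y.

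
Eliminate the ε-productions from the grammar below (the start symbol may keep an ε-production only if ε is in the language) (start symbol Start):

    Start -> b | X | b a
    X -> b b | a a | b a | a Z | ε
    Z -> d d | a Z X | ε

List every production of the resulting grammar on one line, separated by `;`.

Start -> b | X | b a | ε; X -> b b | a a | b a | a Z | a; Z -> d d | a Z X | a Z | a X | a

Nullable set = {Start, X, Z}.
ε ∈ L(G) since Start is nullable, so keep Start → ε.
Expand every rule over subsets of its nullable positions: X → a Z gives a Z | a. Z → a Z X gives a Z X | a Z | a X | a.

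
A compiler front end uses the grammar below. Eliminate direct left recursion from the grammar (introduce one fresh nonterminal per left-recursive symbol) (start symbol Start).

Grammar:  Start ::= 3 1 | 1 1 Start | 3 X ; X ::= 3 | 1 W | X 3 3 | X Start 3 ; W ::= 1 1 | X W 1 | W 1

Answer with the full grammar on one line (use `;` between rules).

Directly left-recursive nonterminals: X, W.
For X: α = {3 3, Start 3}, β = {3, 1 W}. Rewrite as X → β X1 and X1 → α X1 | ε.
For W: α = {1}, β = {1 1, X W 1}. Rewrite as W → β W1 and W1 → α W1 | ε.

Start ::= 3 1 | 1 1 Start | 3 X; X ::= 3 X1 | 1 W X1; W ::= 1 1 W1 | X W 1 W1; X1 ::= 3 3 X1 | Start 3 X1 | ε; W1 ::= 1 W1 | ε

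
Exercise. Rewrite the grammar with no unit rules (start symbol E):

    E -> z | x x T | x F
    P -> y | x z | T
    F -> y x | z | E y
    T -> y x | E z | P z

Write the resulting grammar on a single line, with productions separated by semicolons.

Unit pairs: P ⇒* {T}.
Replace each nonterminal's rules with the union of the non-unit rules of every nonterminal it unit-derives.

E -> z | x x T | x F; P -> y | x z | y x | E z | P z; F -> y x | z | E y; T -> y x | E z | P z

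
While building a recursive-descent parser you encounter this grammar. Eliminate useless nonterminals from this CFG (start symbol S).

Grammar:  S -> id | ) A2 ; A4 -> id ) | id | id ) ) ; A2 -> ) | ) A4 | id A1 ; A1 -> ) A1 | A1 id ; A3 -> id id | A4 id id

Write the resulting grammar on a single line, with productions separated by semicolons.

S -> id | ) A2; A4 -> id ) | id | id ) ); A2 -> ) | ) A4

Generating nonterminals: {A2, A3, A4, S}.
Reachable from S after that: {A2, A4, S}.
Removed useless symbols: {A1, A3} and every production mentioning them.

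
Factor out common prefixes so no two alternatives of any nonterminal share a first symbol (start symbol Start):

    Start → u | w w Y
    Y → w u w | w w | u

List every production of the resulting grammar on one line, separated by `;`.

Start → u | w w Y; Y → u | w Y1; Y1 → u w | w

Y has alternatives sharing prefix 'w': factor to Y → w Y1 with Y1 → u w | w.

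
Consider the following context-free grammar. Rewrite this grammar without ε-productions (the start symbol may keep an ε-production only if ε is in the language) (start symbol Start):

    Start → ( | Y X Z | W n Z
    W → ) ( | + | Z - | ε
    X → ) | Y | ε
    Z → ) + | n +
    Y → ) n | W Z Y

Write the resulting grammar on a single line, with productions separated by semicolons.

Nullable set = {W, X}.
ε ∉ L(G), so no ε-production is kept.
Expand every rule over subsets of its nullable positions: Start → Y X Z gives Y X Z | Y Z. Start → W n Z gives W n Z | n Z. Y → W Z Y gives W Z Y | Z Y.

Start → ( | Y X Z | Y Z | W n Z | n Z; W → ) ( | + | Z -; X → ) | Y; Z → ) + | n +; Y → ) n | W Z Y | Z Y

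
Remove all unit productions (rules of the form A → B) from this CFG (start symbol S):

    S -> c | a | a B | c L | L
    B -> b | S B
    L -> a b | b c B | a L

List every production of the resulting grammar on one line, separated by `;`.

S -> a b | b c B | a L | c | a | a B | c L; B -> b | S B; L -> a b | b c B | a L

Unit pairs: S ⇒* {L}.
For each unit pair (A, B), copy every non-unit production of B to A, then drop all unit productions.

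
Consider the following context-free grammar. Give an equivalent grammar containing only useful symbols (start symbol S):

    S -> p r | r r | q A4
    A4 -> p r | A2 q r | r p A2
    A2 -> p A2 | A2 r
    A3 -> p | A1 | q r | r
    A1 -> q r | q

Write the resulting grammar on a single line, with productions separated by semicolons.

Generating nonterminals: {A1, A3, A4, S}.
Reachable from S after that: {A4, S}.
Removed useless symbols: {A1, A2, A3} and every production mentioning them.

S -> p r | r r | q A4; A4 -> p r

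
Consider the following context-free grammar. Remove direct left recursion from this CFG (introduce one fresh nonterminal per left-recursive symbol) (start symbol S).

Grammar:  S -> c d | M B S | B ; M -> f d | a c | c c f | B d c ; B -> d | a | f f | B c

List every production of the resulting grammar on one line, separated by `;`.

S -> c d | M B S | B; M -> f d | a c | c c f | B d c; B -> d B' | a B' | f f B'; B' -> c B' | ε

Left recursion appears on B.
For B: α = {c}, β = {d, a, f f}. Rewrite as B → β B' and B' → α B' | ε.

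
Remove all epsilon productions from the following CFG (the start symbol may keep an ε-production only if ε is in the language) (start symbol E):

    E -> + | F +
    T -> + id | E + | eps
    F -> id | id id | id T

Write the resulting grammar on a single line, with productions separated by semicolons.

The nullable symbols are {T}.
ε ∉ L(G), so no ε-production is kept.

E -> + | F +; T -> + id | E +; F -> id | id id | id T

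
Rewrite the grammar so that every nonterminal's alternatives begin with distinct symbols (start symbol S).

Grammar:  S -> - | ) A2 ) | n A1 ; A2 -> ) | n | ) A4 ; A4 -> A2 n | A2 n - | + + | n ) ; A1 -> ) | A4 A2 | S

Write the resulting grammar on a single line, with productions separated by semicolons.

S -> - | ) A2 ) | n A1; A2 -> n | ) A2'; A4 -> + + | n ) | A2 n A4'; A1 -> ) | A4 A2 | S; A2' -> ε | A4; A4' -> ε | -

A2 has alternatives sharing prefix ')': factor to A2 → ) A2' with A2' → ε | A4.
A4 has alternatives sharing prefix 'A2 n': factor to A4 → A2 n A4' with A4' → ε | -.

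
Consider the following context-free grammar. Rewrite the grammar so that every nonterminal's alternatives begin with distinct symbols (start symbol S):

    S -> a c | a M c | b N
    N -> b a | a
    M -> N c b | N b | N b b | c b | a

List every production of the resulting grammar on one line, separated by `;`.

S -> b N | a S'; N -> b a | a; M -> c b | a | N M'; S' -> c | M c; M' -> c b | b M''; M'' -> ε | b

S has alternatives sharing prefix 'a': factor to S → a S' with S' → c | M c.
M has alternatives sharing prefix 'N': factor to M → N M' with M' → c b | b | b b.
M' has alternatives sharing prefix 'b': factor to M' → b M'' with M'' → ε | b.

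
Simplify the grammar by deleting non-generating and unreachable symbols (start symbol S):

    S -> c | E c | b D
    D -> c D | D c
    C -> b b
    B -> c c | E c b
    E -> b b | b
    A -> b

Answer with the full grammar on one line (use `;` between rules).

S -> c | E c; E -> b b | b

Generating nonterminals: {A, B, C, E, S}.
Reachable from S after that: {E, S}.
Removed useless symbols: {A, B, C, D} and every production mentioning them.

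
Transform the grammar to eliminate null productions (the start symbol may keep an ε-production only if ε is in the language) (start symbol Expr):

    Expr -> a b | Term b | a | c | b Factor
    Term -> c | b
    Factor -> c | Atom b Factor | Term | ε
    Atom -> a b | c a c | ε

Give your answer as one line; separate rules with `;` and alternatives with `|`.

The nullable symbols are {Atom, Factor}.
ε ∉ L(G), so no ε-production is kept.
Add the nullable-subset variants: Expr → b Factor gives b Factor | b. Factor → Atom b Factor gives Atom b Factor | Atom b | b Factor | b.

Expr -> a b | Term b | a | c | b Factor | b; Term -> c | b; Factor -> c | Atom b Factor | Atom b | b Factor | b | Term; Atom -> a b | c a c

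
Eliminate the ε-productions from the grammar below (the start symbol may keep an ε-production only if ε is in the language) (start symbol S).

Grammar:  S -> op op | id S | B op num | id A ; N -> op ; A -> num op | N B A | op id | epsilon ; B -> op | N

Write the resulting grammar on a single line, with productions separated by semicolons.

The nullable symbols are {A}.
ε ∉ L(G), so no ε-production is kept.
Add the nullable-subset variants: S → id A gives id A | id. A → N B A gives N B A | N B.

S -> op op | id S | B op num | id A | id; N -> op; A -> num op | N B A | N B | op id; B -> op | N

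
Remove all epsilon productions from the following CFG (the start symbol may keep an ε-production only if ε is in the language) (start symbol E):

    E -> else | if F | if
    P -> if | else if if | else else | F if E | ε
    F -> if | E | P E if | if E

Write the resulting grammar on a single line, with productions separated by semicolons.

The nullable symbols are {P}.
ε ∉ L(G), so no ε-production is kept.
Expand every rule over subsets of its nullable positions: F → P E if gives P E if | E if.

E -> else | if F | if; P -> if | else if if | else else | F if E; F -> if | E | P E if | E if | if E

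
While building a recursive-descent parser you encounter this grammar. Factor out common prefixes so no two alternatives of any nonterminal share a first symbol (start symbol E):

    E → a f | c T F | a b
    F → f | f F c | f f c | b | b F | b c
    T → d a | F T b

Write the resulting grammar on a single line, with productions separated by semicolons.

E → c T F | a E'; F → f F' | b F''; T → d a | F T b; E' → f | b; F' → epsilon | F c | f c; F'' → epsilon | F | c

E has alternatives sharing prefix 'a': factor to E → a E' with E' → f | b.
F has alternatives sharing prefix 'f': factor to F → f F' with F' → ε | F c | f c.
F has alternatives sharing prefix 'b': factor to F → b F'' with F'' → ε | F | c.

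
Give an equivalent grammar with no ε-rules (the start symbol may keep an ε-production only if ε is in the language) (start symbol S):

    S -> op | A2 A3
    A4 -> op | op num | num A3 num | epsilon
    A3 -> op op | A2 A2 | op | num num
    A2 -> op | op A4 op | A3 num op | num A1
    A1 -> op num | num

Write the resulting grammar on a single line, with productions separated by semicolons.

S -> op | A2 A3; A4 -> op | op num | num A3 num; A3 -> op op | A2 A2 | op | num num; A2 -> op | op A4 op | op op | A3 num op | num A1; A1 -> op num | num

The nullable symbols are {A4}.
ε ∉ L(G), so no ε-production is kept.
Expand every rule over subsets of its nullable positions: A2 → op A4 op gives op A4 op | op op.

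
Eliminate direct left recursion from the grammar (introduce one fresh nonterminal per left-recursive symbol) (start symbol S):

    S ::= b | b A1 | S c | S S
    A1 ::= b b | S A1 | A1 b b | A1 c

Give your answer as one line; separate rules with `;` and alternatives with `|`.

S, A1 are directly left-recursive.
For S: α = {c, S}, β = {b, b A1}. Rewrite as S → β S' and S' → α S' | ε.
For A1: α = {b b, c}, β = {b b, S A1}. Rewrite as A1 → β A1' and A1' → α A1' | ε.

S ::= b S' | b A1 S'; A1 ::= b b A1' | S A1 A1'; S' ::= c S' | S S' | ε; A1' ::= b b A1' | c A1' | ε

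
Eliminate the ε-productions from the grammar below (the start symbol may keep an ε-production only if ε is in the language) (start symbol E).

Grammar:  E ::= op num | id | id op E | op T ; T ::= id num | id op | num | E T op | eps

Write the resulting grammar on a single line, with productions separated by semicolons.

E ::= op num | id | id op E | op T | op; T ::= id num | id op | num | E T op | E op

The nullable symbols are {T}.
ε ∉ L(G), so no ε-production is kept.
Expand every rule over subsets of its nullable positions: E → op T gives op T | op. T → E T op gives E T op | E op.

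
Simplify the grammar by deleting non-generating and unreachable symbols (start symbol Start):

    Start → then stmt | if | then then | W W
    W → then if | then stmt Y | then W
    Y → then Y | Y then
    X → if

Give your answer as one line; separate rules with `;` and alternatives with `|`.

Start → then stmt | if | then then | W W; W → then if | then W

Generating nonterminals: {Start, W, X}.
Reachable from Start after that: {Start, W}.
Removed useless symbols: {X, Y} and every production mentioning them.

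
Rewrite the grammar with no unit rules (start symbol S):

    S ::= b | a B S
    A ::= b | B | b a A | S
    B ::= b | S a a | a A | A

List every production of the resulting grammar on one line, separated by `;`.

Unit pairs: A ⇒* {B, S}; B ⇒* {A, S}.
For each unit pair (A, B), copy every non-unit production of B to A, then drop all unit productions.

S ::= b | a B S; A ::= b | S a a | a A | a B S | b a A; B ::= b | S a a | a A | a B S | b a A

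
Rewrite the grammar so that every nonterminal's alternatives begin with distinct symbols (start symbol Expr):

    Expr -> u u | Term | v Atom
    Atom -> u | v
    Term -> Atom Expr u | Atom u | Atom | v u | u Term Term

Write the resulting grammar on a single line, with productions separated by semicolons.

Expr -> u u | Term | v Atom; Atom -> u | v; Term -> v u | u Term Term | Atom Term1; Term1 -> Expr u | u | ε

Term has alternatives sharing prefix 'Atom': factor to Term → Atom Term1 with Term1 → Expr u | u | ε.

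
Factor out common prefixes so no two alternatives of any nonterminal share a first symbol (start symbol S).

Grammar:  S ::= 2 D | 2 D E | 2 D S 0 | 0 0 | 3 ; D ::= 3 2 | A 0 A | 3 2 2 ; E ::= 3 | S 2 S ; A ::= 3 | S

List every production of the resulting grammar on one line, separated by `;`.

S has alternatives sharing prefix '2 D': factor to S → 2 D S' with S' → ε | E | S 0.
D has alternatives sharing prefix '3 2': factor to D → 3 2 D' with D' → ε | 2.

S ::= 0 0 | 3 | 2 D S'; D ::= A 0 A | 3 2 D'; E ::= 3 | S 2 S; A ::= 3 | S; S' ::= epsilon | E | S 0; D' ::= epsilon | 2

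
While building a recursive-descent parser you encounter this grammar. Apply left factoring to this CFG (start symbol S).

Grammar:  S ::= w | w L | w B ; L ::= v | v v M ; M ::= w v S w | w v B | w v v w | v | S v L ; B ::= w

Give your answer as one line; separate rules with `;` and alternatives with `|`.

S ::= w S'; L ::= v L'; M ::= v | S v L | w v M'; B ::= w; S' ::= ε | L | B; L' ::= ε | v M; M' ::= S w | B | v w

S has alternatives sharing prefix 'w': factor to S → w S' with S' → ε | L | B.
L has alternatives sharing prefix 'v': factor to L → v L' with L' → ε | v M.
M has alternatives sharing prefix 'w v': factor to M → w v M' with M' → S w | B | v w.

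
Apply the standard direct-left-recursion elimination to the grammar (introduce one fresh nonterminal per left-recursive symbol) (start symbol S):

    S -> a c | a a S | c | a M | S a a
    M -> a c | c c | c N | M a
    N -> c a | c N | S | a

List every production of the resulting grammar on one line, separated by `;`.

S -> a c S' | a a S S' | c S' | a M S'; M -> a c M' | c c M' | c N M'; N -> c a | c N | S | a; S' -> a a S' | epsilon; M' -> a M' | epsilon

Left recursion appears on S, M.
For S: α = {a a}, β = {a c, a a S, c, a M}. Rewrite as S → β S' and S' → α S' | ε.
For M: α = {a}, β = {a c, c c, c N}. Rewrite as M → β M' and M' → α M' | ε.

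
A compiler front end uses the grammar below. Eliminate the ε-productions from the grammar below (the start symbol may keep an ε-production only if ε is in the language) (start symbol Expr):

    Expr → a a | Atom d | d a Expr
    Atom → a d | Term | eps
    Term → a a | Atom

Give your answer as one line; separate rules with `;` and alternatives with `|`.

Expr → a a | Atom d | d | d a Expr; Atom → a d | Term; Term → a a | Atom

Nullable nonterminals: {Atom, Term}.
ε ∉ L(G), so no ε-production is kept.
For each production, add variants omitting each subset of nullable occurrences: Expr → Atom d gives Atom d | d.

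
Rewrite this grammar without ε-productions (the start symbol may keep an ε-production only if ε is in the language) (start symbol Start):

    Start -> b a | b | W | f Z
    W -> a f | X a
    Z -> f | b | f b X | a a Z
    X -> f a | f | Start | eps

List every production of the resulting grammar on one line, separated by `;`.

Start -> b a | b | W | f Z; W -> a f | X a | a; Z -> f | b | f b X | f b | a a Z; X -> f a | f | Start

Nullable set = {X}.
ε ∉ L(G), so no ε-production is kept.
Expand every rule over subsets of its nullable positions: W → X a gives X a | a. Z → f b X gives f b X | f b.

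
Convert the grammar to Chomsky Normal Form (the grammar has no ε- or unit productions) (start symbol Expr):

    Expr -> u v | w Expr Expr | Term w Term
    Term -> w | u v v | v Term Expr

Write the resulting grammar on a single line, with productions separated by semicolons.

Introduce a nonterminal for each terminal appearing in a rule of length ≥ 2: X1 → u, X2 → v, X3 → w.
Binarize each right-hand side of length ≥ 3 by chaining fresh nonterminals (Y1, Y2, …): affected rules were Expr → X3 Expr Expr; Expr → Term X3 Term; Term → X1 X2 X2; Term → X2 Term Expr.

Expr -> X1 X2 | X3 Y1 | Term Y2; Term -> w | X1 Y3 | X2 Y4; X1 -> u; X2 -> v; X3 -> w; Y1 -> Expr Expr; Y2 -> X3 Term; Y3 -> X2 X2; Y4 -> Term Expr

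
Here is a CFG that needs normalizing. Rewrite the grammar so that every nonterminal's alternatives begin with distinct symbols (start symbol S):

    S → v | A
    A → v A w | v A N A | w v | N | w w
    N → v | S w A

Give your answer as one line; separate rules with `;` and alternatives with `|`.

S → v | A; A → N | v A A' | w A''; N → v | S w A; A' → w | N A; A'' → v | w

A has alternatives sharing prefix 'v A': factor to A → v A A' with A' → w | N A.
A has alternatives sharing prefix 'w': factor to A → w A'' with A'' → v | w.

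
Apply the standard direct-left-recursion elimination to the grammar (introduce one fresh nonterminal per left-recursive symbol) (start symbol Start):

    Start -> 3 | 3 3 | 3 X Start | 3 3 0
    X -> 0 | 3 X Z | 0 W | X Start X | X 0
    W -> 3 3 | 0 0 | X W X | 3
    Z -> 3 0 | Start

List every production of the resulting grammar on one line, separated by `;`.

Directly left-recursive nonterminal: X.
For X: α = {Start X, 0}, β = {0, 3 X Z, 0 W}. Rewrite as X → β X1 and X1 → α X1 | ε.

Start -> 3 | 3 3 | 3 X Start | 3 3 0; X -> 0 X1 | 3 X Z X1 | 0 W X1; W -> 3 3 | 0 0 | X W X | 3; Z -> 3 0 | Start; X1 -> Start X X1 | 0 X1 | ε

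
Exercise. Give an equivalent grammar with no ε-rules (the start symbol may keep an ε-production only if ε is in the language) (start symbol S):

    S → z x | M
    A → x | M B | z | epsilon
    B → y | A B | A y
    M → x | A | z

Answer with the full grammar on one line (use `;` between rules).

S → z x | M | ε; A → x | M B | B | z; B → y | A B | A y; M → x | A | z

Nullable set = {A, M, S}.
ε ∈ L(G) since S is nullable, so keep S → ε.
Expand every rule over subsets of its nullable positions: A → M B gives M B | B.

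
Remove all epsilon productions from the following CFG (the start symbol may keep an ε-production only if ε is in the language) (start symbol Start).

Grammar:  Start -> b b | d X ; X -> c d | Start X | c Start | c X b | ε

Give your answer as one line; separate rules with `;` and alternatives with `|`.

Start -> b b | d X | d; X -> c d | Start X | Start | c Start | c X b | c b

Nullable nonterminals: {X}.
ε ∉ L(G), so no ε-production is kept.
Expand every rule over subsets of its nullable positions: Start → d X gives d X | d. X → Start X gives Start X | Start. X → c X b gives c X b | c b.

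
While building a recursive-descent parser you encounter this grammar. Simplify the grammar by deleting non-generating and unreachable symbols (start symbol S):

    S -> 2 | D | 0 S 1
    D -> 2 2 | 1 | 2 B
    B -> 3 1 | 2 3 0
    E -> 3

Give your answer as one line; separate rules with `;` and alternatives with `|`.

Generating nonterminals: {B, D, E, S}.
Reachable from S after that: {B, D, S}.
Removed useless symbols: {E} and every production mentioning them.

S -> 2 | D | 0 S 1; D -> 2 2 | 1 | 2 B; B -> 3 1 | 2 3 0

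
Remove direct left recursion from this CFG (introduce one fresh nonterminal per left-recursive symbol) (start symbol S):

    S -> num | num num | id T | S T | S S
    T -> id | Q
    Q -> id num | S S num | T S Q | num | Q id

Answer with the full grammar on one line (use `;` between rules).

S, Q are directly left-recursive.
For S: α = {T, S}, β = {num, num num, id T}. Rewrite as S → β S' and S' → α S' | ε.
For Q: α = {id}, β = {id num, S S num, T S Q, num}. Rewrite as Q → β Q' and Q' → α Q' | ε.

S -> num S' | num num S' | id T S'; T -> id | Q; Q -> id num Q' | S S num Q' | T S Q Q' | num Q'; S' -> T S' | S S' | epsilon; Q' -> id Q' | epsilon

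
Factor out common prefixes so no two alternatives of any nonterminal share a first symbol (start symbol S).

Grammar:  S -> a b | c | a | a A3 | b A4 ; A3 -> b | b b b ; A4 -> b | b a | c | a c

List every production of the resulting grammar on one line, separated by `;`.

S has alternatives sharing prefix 'a': factor to S → a S' with S' → b | ε | A3.
A3 has alternatives sharing prefix 'b': factor to A3 → b A3' with A3' → ε | b b.
A4 has alternatives sharing prefix 'b': factor to A4 → b A4' with A4' → ε | a.

S -> c | b A4 | a S'; A3 -> b A3'; A4 -> c | a c | b A4'; S' -> b | epsilon | A3; A3' -> epsilon | b b; A4' -> epsilon | a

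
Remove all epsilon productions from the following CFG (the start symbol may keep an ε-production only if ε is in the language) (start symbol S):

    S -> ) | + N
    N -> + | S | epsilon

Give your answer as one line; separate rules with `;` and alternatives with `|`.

S -> ) | + N | +; N -> + | S

Nullable set = {N}.
ε ∉ L(G), so no ε-production is kept.
Add the nullable-subset variants: S → + N gives + N | +.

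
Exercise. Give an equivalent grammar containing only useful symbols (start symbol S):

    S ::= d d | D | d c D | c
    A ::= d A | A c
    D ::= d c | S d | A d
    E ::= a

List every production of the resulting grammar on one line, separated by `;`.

Generating nonterminals: {D, E, S}.
Reachable from S after that: {D, S}.
Removed useless symbols: {A, E} and every production mentioning them.

S ::= d d | D | d c D | c; D ::= d c | S d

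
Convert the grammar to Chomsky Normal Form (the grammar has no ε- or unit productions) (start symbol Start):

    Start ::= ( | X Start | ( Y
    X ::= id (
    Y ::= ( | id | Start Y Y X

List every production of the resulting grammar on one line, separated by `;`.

Start ::= ( | X Start | X1 Y; X ::= X2 X1; Y ::= ( | id | Start Y1; X1 ::= (; X2 ::= id; Y1 ::= Y Y2; Y2 ::= Y X

Introduce a nonterminal for each terminal appearing in a rule of length ≥ 2: X1 → (, X2 → id.
Binarize each right-hand side of length ≥ 3 by chaining fresh nonterminals (Y1, Y2, …): affected rules were Y → Start Y Y X.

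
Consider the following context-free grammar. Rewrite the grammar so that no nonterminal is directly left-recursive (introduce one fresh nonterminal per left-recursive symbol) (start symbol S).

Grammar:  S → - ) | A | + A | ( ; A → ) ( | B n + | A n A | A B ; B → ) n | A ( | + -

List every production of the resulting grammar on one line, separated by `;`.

S → - ) | A | + A | (; A → ) ( A' | B n + A'; B → ) n | A ( | + -; A' → n A A' | B A' | ε

Left recursion appears on A.
For A: α = {n A, B}, β = {) (, B n +}. Rewrite as A → β A' and A' → α A' | ε.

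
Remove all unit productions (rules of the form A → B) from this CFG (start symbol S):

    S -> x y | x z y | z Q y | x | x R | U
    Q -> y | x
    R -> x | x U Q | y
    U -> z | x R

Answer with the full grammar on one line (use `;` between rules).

S -> z | x R | x y | x z y | z Q y | x; Q -> y | x; R -> x | x U Q | y; U -> z | x R

Unit pairs: S ⇒* {U}.
Replace each nonterminal's rules with the union of the non-unit rules of every nonterminal it unit-derives.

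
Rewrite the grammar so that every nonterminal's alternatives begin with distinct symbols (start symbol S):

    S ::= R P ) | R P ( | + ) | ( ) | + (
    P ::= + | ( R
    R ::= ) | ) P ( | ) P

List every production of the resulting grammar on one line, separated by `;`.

S ::= ( ) | R P S' | + S''; P ::= + | ( R; R ::= ) R'; S' ::= ) | (; S'' ::= ) | (; R' ::= eps | P R''; R'' ::= ( | eps

S has alternatives sharing prefix 'R P': factor to S → R P S' with S' → ) | (.
S has alternatives sharing prefix '+': factor to S → + S'' with S'' → ) | (.
R has alternatives sharing prefix ')': factor to R → ) R' with R' → ε | P ( | P.
R' has alternatives sharing prefix 'P': factor to R' → P R'' with R'' → ( | ε.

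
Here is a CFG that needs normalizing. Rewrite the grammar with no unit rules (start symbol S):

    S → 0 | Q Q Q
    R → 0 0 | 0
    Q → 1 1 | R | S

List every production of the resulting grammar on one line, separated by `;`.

Unit pairs: Q ⇒* {R, S}.
For each unit pair (A, B), copy every non-unit production of B to A, then drop all unit productions.

S → 0 | Q Q Q; R → 0 0 | 0; Q → 0 0 | 0 | Q Q Q | 1 1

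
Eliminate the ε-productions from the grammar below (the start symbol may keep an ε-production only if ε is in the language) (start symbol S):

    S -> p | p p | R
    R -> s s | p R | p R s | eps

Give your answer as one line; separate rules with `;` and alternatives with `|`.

Nullable nonterminals: {R, S}.
ε ∈ L(G) since S is nullable, so keep S → ε.
Expand every rule over subsets of its nullable positions: R → p R gives p R | p. R → p R s gives p R s | p s.

S -> p | p p | R | eps; R -> s s | p R | p | p R s | p s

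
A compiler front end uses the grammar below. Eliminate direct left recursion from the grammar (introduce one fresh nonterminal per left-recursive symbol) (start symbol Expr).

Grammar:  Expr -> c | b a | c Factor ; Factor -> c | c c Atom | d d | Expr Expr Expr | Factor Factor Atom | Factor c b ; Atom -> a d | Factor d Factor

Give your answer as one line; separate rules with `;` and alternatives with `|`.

Factor is directly left-recursive.
For Factor: α = {Factor Atom, c b}, β = {c, c c Atom, d d, Expr Expr Expr}. Rewrite as Factor → β Factor1 and Factor1 → α Factor1 | ε.

Expr -> c | b a | c Factor; Factor -> c Factor1 | c c Atom Factor1 | d d Factor1 | Expr Expr Expr Factor1; Atom -> a d | Factor d Factor; Factor1 -> Factor Atom Factor1 | c b Factor1 | ε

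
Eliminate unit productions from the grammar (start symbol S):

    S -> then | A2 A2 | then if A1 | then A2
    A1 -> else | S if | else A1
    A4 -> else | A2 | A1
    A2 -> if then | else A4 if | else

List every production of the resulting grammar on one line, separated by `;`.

S -> then | A2 A2 | then if A1 | then A2; A1 -> else | S if | else A1; A4 -> else | if then | else A4 if | S if | else A1; A2 -> if then | else A4 if | else

Unit pairs: A4 ⇒* {A1, A2}.
For every A with A ⇒* B via unit rules, add B's non-unit alternatives to A; then delete every rule of the form X → Y.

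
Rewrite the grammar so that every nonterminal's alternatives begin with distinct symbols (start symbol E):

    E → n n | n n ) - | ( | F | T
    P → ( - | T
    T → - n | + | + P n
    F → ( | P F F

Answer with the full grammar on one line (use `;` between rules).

E has alternatives sharing prefix 'n n': factor to E → n n E' with E' → ε | ) -.
T has alternatives sharing prefix '+': factor to T → + T' with T' → ε | P n.

E → ( | F | T | n n E'; P → ( - | T; T → - n | + T'; F → ( | P F F; E' → ε | ) -; T' → ε | P n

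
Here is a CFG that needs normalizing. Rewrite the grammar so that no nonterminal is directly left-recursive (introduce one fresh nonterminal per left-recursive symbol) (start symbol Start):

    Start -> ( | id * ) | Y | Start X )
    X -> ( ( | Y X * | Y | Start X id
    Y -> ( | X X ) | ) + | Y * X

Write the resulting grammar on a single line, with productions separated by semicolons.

Directly left-recursive nonterminals: Start, Y.
For Start: α = {X )}, β = {(, id * ), Y}. Rewrite as Start → β Start1 and Start1 → α Start1 | ε.
For Y: α = {* X}, β = {(, X X ), ) +}. Rewrite as Y → β Y1 and Y1 → α Y1 | ε.

Start -> ( Start1 | id * ) Start1 | Y Start1; X -> ( ( | Y X * | Y | Start X id; Y -> ( Y1 | X X ) Y1 | ) + Y1; Start1 -> X ) Start1 | ε; Y1 -> * X Y1 | ε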